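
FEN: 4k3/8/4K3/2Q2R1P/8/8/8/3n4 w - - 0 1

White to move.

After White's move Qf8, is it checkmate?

After Qf8: black king on e8; in check: yes, from the white queen on f8.
King squares — d7: attacked by Ke6; e7: attacked by Ke6; f7: attacked by Rf5; d8: attacked by Qf8; f8: attacked by Rf5.
Black has no legal moves → checkmate.

yes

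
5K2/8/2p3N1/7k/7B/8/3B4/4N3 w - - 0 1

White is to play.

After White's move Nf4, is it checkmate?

After Nf4: black king on h5; in check: yes, from the white knight on f4.
Black has 3 legal replies: Kh6, Kxh4, Kg4.
In check but a legal move exists → not checkmate.

no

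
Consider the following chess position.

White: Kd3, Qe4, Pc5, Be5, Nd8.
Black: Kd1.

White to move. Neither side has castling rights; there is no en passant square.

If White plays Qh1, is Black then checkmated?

After Qh1: black king on d1; in check: yes, from the white queen on h1.
King squares — c1: attacked by Qh1; e1: attacked by Qh1; c2: attacked by Kd3; d2: attacked by Kd3; e2: attacked by Kd3.
Black has no legal moves → checkmate.

yes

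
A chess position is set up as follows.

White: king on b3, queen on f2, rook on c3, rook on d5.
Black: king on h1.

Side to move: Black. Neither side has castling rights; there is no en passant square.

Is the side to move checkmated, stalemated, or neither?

Black to move; black king on h1.
In check: no.
King squares — g1: attacked by Qf2; g2: attacked by Qf2; h2: attacked by Qf2.
Legal moves for Black: none.
Not in check and no legal moves → stalemate.

stalemate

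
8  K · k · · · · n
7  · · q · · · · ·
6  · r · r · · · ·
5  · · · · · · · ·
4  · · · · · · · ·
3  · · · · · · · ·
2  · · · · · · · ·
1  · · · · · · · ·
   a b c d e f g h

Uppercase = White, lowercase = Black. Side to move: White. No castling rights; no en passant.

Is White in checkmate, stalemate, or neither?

stalemate

White to move; white king on a8.
In check: no.
King squares — a7: attacked by Qc7; b7: attacked by Rb6; b8: attacked by Rb6.
Legal moves for White: none.
Not in check and no legal moves → stalemate.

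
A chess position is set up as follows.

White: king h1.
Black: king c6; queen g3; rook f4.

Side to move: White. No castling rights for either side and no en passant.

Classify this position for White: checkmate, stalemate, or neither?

White to move; white king on h1.
In check: no.
King squares — g1: attacked by Qg3; g2: attacked by Qg3; h2: attacked by Qg3.
Legal moves for White: none.
Not in check and no legal moves → stalemate.

stalemate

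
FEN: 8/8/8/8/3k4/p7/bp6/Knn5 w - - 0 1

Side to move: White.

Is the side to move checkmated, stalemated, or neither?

checkmate

White to move; white king on a1.
In check: yes, from the black pawn on b2.
King squares — b1: attacked by Ba2; a2: attacked by Nc1; b2: attacked by Pa3.
Legal moves for White: none.
In check with no legal moves → checkmate.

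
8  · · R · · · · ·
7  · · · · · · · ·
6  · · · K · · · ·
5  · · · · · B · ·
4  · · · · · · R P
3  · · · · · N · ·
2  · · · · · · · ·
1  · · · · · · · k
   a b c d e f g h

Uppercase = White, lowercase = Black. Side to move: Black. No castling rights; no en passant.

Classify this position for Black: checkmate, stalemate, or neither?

stalemate

Black to move; black king on h1.
In check: no.
King squares — g1: attacked by Nf3; g2: attacked by Rg4; h2: attacked by Nf3.
Legal moves for Black: none.
Not in check and no legal moves → stalemate.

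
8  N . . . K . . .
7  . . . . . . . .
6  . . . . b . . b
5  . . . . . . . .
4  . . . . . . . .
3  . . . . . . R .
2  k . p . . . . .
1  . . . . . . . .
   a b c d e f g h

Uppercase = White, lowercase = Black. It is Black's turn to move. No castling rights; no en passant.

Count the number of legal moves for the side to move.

24

Black to move; king on a2.
In check: no.
Legal moves: Bf8, Bg7, Bg5, Bf4, Be3, Bd2, Bc1, Bg8, Bc8, Bf7+, Bd7+, Bf5, Bd5, Bg4, Bc4, Bh3, Bb3, Kb2, Kb1, Ka1, c1=Q, c1=R, c1=B, c1=N.
Count: 24.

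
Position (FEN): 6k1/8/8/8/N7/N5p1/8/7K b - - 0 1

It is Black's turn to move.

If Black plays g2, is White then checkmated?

After g2: white king on h1; in check: yes, from the black pawn on g2.
White has 3 legal replies: Kh2, Kxg2, Kg1.
In check but a legal move exists → not checkmate.

no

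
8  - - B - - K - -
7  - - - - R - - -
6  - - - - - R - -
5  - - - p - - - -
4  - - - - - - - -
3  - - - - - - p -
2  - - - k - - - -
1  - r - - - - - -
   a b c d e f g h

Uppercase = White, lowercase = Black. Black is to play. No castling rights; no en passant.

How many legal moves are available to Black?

Black to move; king on d2.
In check: no.
Legal moves: Kd3, Kc3, Kc2, Kd1, Kc1, Rb8, Rb7, Rb6, Rb5, Rb4, Rb3, Rb2, Rh1, Rg1, Rf1, Re1, Rd1, Rc1, Ra1, d4, g2.
Count: 21.

21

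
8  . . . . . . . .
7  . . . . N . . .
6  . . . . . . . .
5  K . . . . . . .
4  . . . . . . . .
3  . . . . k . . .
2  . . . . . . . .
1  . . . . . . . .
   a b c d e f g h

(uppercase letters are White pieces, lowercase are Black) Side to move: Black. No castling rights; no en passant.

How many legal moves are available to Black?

8

Black to move; king on e3.
In check: no.
Legal moves: Kf4, Ke4, Kd4, Kf3, Kd3, Kf2, Ke2, Kd2.
Count: 8.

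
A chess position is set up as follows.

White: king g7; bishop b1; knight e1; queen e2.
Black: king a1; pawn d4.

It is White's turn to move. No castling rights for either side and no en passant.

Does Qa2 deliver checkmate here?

yes

After Qa2: black king on a1; in check: yes, from the white queen on a2.
King squares — b1: attacked by Qa2; a2: attacked by Bb1; b2: attacked by Qa2.
Black has no legal moves → checkmate.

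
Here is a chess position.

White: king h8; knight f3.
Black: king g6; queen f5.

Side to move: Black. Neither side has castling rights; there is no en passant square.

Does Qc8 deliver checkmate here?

yes

After Qc8: white king on h8; in check: yes, from the black queen on c8.
King squares — g7: attacked by Kg6; h7: attacked by Kg6; g8: attacked by Qc8.
White has no legal moves → checkmate.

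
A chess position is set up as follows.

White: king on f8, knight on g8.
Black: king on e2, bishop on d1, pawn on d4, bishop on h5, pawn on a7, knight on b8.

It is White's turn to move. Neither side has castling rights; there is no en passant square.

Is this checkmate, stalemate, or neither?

neither

White to move; white king on f8.
In check: no.
Legal moves for White: Ne7, Nh6, Nf6, Kg7, Ke7.
White has 5 legal moves and is not in check → neither.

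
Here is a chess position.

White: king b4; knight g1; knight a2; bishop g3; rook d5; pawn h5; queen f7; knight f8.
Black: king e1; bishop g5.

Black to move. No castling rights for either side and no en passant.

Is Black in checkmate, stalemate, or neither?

Black to move; black king on e1.
In check: yes, from the white bishop on g3.
King squares — d1: attacked by Rd5; f1: attacked by Qf7; d2: attacked by Rd5; e2: attacked by Ng1; f2: attacked by Bg3.
Legal moves for Black: none.
In check with no legal moves → checkmate.

checkmate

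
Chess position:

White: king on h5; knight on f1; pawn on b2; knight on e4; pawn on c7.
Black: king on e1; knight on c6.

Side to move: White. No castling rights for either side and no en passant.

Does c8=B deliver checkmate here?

After c8=B: black king on e1; in check: no.
Black is not in check, so this cannot be checkmate.

no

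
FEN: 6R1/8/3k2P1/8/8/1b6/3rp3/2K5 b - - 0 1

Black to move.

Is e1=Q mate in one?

yes

After e1=Q: white king on c1; in check: yes, from the black queen on e1.
King squares — b1: attacked by Qe1; d1: attacked by Qe1; b2: attacked by Rd2; c2: attacked by Rd2; d2: attacked by Qe1.
White has no legal moves → checkmate.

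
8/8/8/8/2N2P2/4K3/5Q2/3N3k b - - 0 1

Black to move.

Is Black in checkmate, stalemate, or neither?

stalemate

Black to move; black king on h1.
In check: no.
King squares — g1: attacked by Qf2; g2: attacked by Qf2; h2: attacked by Qf2.
Legal moves for Black: none.
Not in check and no legal moves → stalemate.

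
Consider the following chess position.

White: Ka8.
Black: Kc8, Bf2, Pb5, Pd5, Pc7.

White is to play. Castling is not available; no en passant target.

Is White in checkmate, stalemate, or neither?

stalemate

White to move; white king on a8.
In check: no.
King squares — a7: attacked by Bf2; b7: attacked by Kc8; b8: attacked by Kc8.
Legal moves for White: none.
Not in check and no legal moves → stalemate.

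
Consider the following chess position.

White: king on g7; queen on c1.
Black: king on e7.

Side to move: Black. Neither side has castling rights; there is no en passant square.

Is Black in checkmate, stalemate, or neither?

neither

Black to move; black king on e7.
In check: no.
Legal moves for Black: Ke8, Kd8, Kd7, Ke6, Kd6.
Black has 5 legal moves and is not in check → neither.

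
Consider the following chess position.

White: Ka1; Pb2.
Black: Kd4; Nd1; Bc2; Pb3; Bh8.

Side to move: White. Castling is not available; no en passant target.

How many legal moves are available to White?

0

White to move; king on a1.
In check: no.
Legal moves: none.
Count: 0.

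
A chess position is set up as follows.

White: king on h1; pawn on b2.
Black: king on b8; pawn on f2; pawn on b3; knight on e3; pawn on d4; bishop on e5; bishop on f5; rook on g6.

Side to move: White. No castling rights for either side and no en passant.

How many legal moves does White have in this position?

White to move; king on h1.
In check: no.
Legal moves: none.
Count: 0.

0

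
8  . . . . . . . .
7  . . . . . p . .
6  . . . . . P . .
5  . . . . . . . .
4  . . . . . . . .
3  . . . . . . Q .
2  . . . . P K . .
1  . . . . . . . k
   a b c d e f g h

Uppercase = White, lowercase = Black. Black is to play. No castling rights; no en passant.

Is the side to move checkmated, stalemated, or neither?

stalemate

Black to move; black king on h1.
In check: no.
King squares — g1: attacked by Kf2; g2: attacked by Kf2; h2: attacked by Qg3.
Legal moves for Black: none.
Not in check and no legal moves → stalemate.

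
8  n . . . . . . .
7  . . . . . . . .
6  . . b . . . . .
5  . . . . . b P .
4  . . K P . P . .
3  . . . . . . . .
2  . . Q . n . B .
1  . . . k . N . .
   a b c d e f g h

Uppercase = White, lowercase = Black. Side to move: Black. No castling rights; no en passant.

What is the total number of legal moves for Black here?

Black to move; king on d1.
In check: yes, from the white queen on c2.
Legal moves: Kxc2, Ke1, Bxc2.
Count: 3.

3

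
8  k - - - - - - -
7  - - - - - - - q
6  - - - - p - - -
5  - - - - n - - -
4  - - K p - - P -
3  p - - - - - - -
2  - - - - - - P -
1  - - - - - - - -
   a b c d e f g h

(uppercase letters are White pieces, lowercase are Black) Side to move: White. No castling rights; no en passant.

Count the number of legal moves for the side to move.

5

White to move; king on c4.
In check: yes, from the black knight on e5.
Legal moves: Kc5, Kb5, Kxd4, Kb4, Kb3.
Count: 5.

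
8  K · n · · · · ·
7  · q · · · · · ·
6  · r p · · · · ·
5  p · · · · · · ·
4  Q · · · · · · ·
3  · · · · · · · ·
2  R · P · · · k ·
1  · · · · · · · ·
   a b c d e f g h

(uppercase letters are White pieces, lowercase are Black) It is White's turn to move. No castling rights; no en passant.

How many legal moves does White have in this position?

0

White to move; king on a8.
In check: yes, from the black queen on b7.
Legal moves: none.
Count: 0.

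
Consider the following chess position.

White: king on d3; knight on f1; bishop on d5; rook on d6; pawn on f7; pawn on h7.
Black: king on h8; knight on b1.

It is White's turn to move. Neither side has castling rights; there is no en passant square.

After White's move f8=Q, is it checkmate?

After f8=Q: black king on h8; in check: yes, from the white queen on f8.
Black has 1 legal reply: Kxh7.
In check but a legal move exists → not checkmate.

no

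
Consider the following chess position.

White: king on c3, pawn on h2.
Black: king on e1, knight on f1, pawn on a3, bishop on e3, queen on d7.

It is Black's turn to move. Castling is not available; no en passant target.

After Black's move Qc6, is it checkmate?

no

After Qc6: white king on c3; in check: yes, from the black queen on c6.
White has 3 legal replies: Kb4, Kd3, Kb3.
In check but a legal move exists → not checkmate.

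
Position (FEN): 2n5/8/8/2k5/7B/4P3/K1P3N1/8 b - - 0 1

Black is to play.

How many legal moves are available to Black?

11

Black to move; king on c5.
In check: no.
Legal moves: Ne7, Na7, Nd6, Nb6, Kd6, Kc6, Kb6, Kd5, Kb5, Kc4, Kb4.
Count: 11.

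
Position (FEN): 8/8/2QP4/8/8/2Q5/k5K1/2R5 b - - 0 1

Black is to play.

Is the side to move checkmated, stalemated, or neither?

stalemate

Black to move; black king on a2.
In check: no.
King squares — a1: attacked by Rc1; b1: attacked by Rc1; b2: attacked by Qc3; a3: attacked by Qc3; b3: attacked by Qc3.
Legal moves for Black: none.
Not in check and no legal moves → stalemate.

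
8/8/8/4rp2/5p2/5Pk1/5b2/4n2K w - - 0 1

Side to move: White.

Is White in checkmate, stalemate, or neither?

stalemate

White to move; white king on h1.
In check: no.
King squares — g1: attacked by Bf2; g2: attacked by Ne1; h2: attacked by Kg3.
Legal moves for White: none.
Not in check and no legal moves → stalemate.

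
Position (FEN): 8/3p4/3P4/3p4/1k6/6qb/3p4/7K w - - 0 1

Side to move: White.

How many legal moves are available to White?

0

White to move; king on h1.
In check: no.
Legal moves: none.
Count: 0.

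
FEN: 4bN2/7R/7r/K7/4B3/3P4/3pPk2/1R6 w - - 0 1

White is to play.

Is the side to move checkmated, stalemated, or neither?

White to move; white king on a5.
In check: no.
Legal moves for White include: Nd7, Ng6, Ne6, Rh8, Rg7, Rf7+, Re7, Rd7, Rc7, Rhb7, Ra7, Rxh6, Kb4, Ba8, Bb7, Bg6, Bc6, Bf5, ... (list truncated; more exist).
White has legal moves and is not in check → neither.

neither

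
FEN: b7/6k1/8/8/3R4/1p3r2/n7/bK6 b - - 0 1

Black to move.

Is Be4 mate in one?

no

After Be4: white king on b1; in check: yes, from the black bishop on e4.
White has 3 legal replies: Kxa1, Rxe4, Rd3.
In check but a legal move exists → not checkmate.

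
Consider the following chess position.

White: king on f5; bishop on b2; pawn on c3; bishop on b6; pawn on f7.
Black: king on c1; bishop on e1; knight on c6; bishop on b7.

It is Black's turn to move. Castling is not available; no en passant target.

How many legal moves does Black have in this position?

Black to move; king on c1.
In check: yes, from the white bishop on b2.
Legal moves: Kd2, Kc2, Kxb2, Kd1, Kb1.
Count: 5.

5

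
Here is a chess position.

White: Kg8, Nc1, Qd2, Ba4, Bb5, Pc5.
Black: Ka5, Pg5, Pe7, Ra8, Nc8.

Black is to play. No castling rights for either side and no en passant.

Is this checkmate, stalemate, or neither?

Black to move; black king on a5.
In check: yes, from the white queen on d2.
King squares — a4: attacked by Bb5; b4: attacked by Qd2; b5: attacked by Ba4; a6: attacked by Bb5; b6: attacked by Pc5.
Legal moves for Black: none.
In check with no legal moves → checkmate.

checkmate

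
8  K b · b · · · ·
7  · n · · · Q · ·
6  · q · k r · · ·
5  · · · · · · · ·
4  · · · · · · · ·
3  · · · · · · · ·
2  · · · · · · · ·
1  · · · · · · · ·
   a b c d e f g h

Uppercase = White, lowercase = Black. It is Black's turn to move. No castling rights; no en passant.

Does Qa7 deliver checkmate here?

After Qa7: white king on a8; in check: yes, from the black queen on a7.
King squares — a7: attacked by Bb8; b7: attacked by Qa7; b8: attacked by Qa7.
White has no legal moves → checkmate.

yes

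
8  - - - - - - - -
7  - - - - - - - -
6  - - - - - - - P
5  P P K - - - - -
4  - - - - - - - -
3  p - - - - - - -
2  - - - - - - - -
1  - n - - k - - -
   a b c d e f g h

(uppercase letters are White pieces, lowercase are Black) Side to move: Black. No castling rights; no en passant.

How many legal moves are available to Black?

8

Black to move; king on e1.
In check: no.
Legal moves: Kf2, Ke2, Kd2, Kf1, Kd1, Nc3, Nd2, a2.
Count: 8.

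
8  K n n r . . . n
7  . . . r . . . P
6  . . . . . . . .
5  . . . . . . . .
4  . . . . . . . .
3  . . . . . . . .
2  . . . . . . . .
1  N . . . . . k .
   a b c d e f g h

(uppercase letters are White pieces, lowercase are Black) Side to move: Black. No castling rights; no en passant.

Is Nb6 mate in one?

yes

After Nb6: white king on a8; in check: yes, from the black knight on b6.
King squares — a7: attacked by Rd7; b7: attacked by Rd7; b8: attacked by Rd8.
White has no legal moves → checkmate.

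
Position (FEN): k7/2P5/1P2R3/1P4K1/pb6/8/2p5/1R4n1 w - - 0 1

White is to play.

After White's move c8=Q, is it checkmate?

yes

After c8=Q: black king on a8; in check: yes, from the white queen on c8.
King squares — a7: attacked by Pb6; b7: attacked by Qc8; b8: attacked by Qc8.
Black has no legal moves → checkmate.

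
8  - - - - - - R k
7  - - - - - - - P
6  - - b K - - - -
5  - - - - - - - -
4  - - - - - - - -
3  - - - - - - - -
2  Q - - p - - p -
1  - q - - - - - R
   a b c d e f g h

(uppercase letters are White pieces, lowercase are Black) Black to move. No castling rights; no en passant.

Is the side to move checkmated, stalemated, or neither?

checkmate

Black to move; black king on h8.
In check: yes, from the white rook on g8.
King squares — g7: attacked by Rg8; h7: attacked by Rh1; g8: attacked by Qa2.
Legal moves for Black: none.
In check with no legal moves → checkmate.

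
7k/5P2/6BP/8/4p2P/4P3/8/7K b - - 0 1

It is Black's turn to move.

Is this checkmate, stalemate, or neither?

stalemate

Black to move; black king on h8.
In check: no.
King squares — g7: attacked by Ph6; h7: attacked by Bg6; g8: attacked by Pf7.
Legal moves for Black: none.
Not in check and no legal moves → stalemate.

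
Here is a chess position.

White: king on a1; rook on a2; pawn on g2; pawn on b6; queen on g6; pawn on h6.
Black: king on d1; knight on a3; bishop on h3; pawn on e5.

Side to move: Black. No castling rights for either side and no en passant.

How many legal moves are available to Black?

13

Black to move; king on d1.
In check: no.
Legal moves: Bc8, Bd7, Be6, Bf5, Bg4, Bxg2, Nb5, Nc4, Nc2+, Nb1, Ke1, Kc1, e4.
Count: 13.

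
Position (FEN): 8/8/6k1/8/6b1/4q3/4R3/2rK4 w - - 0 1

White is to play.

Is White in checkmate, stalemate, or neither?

White to move; white king on d1.
In check: yes, from the black rook on c1.
King squares — c1: attacked by Qe3; e1: attacked by Rc1; c2: attacked by Rc1; d2: attacked by Qe3; e2: own rook.
Legal moves for White: none.
In check with no legal moves → checkmate.

checkmate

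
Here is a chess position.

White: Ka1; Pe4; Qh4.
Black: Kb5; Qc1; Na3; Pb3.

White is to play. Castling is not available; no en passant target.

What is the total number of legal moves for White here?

White to move; king on a1.
In check: yes, from the black queen on c1.
Legal moves: none.
Count: 0.

0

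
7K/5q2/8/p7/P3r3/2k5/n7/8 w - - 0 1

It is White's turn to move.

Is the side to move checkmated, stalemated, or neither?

White to move; white king on h8.
In check: no.
King squares — g7: attacked by Qf7; h7: attacked by Qf7; g8: attacked by Qf7.
Legal moves for White: none.
Not in check and no legal moves → stalemate.

stalemate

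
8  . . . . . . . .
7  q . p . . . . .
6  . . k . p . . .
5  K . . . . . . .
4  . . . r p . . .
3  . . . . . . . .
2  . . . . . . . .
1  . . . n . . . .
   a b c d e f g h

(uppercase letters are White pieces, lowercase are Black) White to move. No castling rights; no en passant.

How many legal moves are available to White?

White to move; king on a5.
In check: yes, from the black queen on a7.
Legal moves: none.
Count: 0.

0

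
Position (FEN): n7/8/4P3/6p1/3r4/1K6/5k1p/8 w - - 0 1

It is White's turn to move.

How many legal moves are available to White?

6

White to move; king on b3.
In check: no.
Legal moves: Kc3, Ka3, Kc2, Kb2, Ka2, e7.
Count: 6.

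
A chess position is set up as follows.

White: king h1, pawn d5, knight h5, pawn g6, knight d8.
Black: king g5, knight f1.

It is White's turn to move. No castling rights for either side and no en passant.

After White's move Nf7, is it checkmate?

no

After Nf7: black king on g5; in check: yes, from the white knight on f7.
Black has 5 legal replies: Kxg6, Kxh5, Kf5, Kh4, Kg4.
In check but a legal move exists → not checkmate.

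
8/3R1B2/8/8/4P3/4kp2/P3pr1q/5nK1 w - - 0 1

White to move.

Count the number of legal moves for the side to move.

0

White to move; king on g1.
In check: yes, from the black queen on h2.
Legal moves: none.
Count: 0.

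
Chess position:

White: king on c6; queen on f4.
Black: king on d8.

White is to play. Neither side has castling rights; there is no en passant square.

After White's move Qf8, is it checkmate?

After Qf8: black king on d8; in check: yes, from the white queen on f8.
King squares — c7: attacked by Kc6; d7: attacked by Kc6; e7: attacked by Qf8; c8: attacked by Qf8; e8: attacked by Qf8.
Black has no legal moves → checkmate.

yes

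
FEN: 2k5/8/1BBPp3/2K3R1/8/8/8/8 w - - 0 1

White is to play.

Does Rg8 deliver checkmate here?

yes

After Rg8: black king on c8; in check: yes, from the white rook on g8.
King squares — b7: attacked by Bc6; c7: attacked by Bb6; d7: attacked by Bc6; b8: attacked by Rg8; d8: attacked by Bb6.
Black has no legal moves → checkmate.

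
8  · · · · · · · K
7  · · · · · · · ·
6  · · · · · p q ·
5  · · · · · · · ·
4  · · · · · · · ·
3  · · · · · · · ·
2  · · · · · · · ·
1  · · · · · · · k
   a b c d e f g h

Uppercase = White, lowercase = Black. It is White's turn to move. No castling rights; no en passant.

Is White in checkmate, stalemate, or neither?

White to move; white king on h8.
In check: no.
King squares — g7: attacked by Qg6; h7: attacked by Qg6; g8: attacked by Qg6.
Legal moves for White: none.
Not in check and no legal moves → stalemate.

stalemate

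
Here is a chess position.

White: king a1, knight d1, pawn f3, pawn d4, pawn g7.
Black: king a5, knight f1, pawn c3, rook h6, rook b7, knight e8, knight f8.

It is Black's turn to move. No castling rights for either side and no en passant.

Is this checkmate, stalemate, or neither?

neither

Black to move; black king on a5.
In check: no.
Legal moves for Black include: Nh7, Nd7, Ng6, Ne6, Nxg7, Nc7, Nf6, Nd6, Rb8, Rxg7, Rf7, Re7, Rd7, Rc7, Ra7, Rbb6, Rb5, Rb4, ... (list truncated; more exist).
Black has legal moves and is not in check → neither.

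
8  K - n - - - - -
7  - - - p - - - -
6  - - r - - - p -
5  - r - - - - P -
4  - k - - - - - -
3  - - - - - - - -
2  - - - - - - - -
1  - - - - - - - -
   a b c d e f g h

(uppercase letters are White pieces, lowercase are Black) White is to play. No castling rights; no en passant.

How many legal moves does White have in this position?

White to move; king on a8.
In check: no.
Legal moves: none.
Count: 0.

0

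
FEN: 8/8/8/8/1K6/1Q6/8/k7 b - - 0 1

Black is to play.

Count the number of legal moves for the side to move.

Black to move; king on a1.
In check: no.
Legal moves: none.
Count: 0.

0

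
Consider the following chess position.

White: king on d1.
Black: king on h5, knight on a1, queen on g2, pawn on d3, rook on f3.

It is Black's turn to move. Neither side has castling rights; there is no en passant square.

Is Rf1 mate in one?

yes

After Rf1: white king on d1; in check: yes, from the black rook on f1.
King squares — c1: attacked by Rf1; e1: attacked by Rf1; c2: attacked by Na1; d2: attacked by Qg2; e2: attacked by Qg2.
White has no legal moves → checkmate.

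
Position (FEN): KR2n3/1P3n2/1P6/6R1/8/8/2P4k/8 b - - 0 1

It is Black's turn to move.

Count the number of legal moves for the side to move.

Black to move; king on h2.
In check: no.
Legal moves: Ng7, Nc7+, Nf6, Ned6, Nh8, Nd8, Nh6, Nfd6, Nxg5, Ne5, Kh3, Kh1.
Count: 12.

12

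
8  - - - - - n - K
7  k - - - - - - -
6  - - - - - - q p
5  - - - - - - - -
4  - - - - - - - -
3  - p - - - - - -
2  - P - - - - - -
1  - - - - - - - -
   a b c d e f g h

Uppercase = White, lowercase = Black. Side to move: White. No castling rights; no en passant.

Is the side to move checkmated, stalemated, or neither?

White to move; white king on h8.
In check: no.
King squares — g7: attacked by Qg6; h7: attacked by Qg6; g8: attacked by Qg6.
Legal moves for White: none.
Not in check and no legal moves → stalemate.

stalemate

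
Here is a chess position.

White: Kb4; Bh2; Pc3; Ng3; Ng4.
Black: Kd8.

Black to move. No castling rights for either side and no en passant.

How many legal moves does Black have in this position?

Black to move; king on d8.
In check: no.
Legal moves: Ke8, Kc8, Ke7, Kd7, Kc7.
Count: 5.

5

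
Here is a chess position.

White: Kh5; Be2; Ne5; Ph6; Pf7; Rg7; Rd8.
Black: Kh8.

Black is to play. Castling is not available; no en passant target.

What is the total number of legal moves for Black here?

0

Black to move; king on h8.
In check: yes, from the white rook on d8.
Legal moves: none.
Count: 0.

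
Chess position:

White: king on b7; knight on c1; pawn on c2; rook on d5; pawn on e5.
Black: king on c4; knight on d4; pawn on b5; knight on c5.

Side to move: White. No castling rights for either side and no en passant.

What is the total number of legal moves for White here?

7

White to move; king on b7.
In check: yes, from the black knight on c5.
Legal moves: Kc8, Kb8, Ka8, Kc7, Ka7, Kb6, Rxc5+.
Count: 7.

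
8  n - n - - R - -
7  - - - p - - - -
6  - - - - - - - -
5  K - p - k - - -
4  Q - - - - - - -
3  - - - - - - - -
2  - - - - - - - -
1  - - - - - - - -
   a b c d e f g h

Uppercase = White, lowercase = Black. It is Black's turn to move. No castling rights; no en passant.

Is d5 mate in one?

no

After d5: white king on a5; in check: no.
White is not in check, so this cannot be checkmate.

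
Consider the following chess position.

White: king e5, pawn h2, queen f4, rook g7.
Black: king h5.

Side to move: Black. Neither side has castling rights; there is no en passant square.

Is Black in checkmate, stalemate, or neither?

stalemate

Black to move; black king on h5.
In check: no.
King squares — g4: attacked by Qf4; h4: attacked by Qf4; g5: attacked by Qf4; g6: attacked by Rg7; h6: attacked by Qf4.
Legal moves for Black: none.
Not in check and no legal moves → stalemate.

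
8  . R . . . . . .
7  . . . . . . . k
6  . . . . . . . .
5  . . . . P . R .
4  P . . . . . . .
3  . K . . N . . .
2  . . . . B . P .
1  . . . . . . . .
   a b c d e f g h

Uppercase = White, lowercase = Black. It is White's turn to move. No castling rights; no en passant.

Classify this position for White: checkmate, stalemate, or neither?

neither

White to move; white king on b3.
In check: no.
Legal moves for White include: Rh8+, Rbg8, Rf8, Re8, Rd8, Rc8, Ra8, Rb7+, Rb6, Rb5, Rb4, Rgg8, Rg7+, Rg6, Rh5+, Rf5, Rg4, Rg3, ... (list truncated; more exist).
White has legal moves and is not in check → neither.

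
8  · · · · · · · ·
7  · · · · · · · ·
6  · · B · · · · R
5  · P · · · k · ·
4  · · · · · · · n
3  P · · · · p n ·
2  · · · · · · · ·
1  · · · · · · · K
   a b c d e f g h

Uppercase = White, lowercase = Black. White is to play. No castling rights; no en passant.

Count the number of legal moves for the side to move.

2

White to move; king on h1.
In check: yes, from the black knight on g3.
Legal moves: Kh2, Kg1.
Count: 2.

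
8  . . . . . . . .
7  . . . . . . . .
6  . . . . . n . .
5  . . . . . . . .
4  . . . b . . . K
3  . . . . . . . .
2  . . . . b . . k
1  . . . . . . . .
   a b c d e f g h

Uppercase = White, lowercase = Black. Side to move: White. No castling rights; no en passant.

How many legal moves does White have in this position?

White to move; king on h4.
In check: no.
Legal moves: Kg5.
Count: 1.

1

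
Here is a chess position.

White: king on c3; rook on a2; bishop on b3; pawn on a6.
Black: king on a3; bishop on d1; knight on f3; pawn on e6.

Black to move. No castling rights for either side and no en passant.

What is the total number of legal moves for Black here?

0

Black to move; king on a3.
In check: yes, from the white rook on a2.
Legal moves: none.
Count: 0.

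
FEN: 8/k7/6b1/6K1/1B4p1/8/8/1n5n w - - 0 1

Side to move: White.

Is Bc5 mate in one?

no

After Bc5: black king on a7; in check: yes, from the white bishop on c5.
Black has 4 legal replies: Kb8, Ka8, Kb7, Ka6.
In check but a legal move exists → not checkmate.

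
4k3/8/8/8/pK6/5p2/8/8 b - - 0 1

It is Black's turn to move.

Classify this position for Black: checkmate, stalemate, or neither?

neither

Black to move; black king on e8.
In check: no.
Legal moves for Black: Kf8, Kd8, Kf7, Ke7, Kd7, a3, f2.
Black has 7 legal moves and is not in check → neither.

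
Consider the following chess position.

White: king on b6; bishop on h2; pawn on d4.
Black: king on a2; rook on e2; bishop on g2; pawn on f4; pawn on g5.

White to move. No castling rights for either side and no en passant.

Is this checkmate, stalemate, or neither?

neither

White to move; white king on b6.
In check: no.
Legal moves for White: Kc7, Ka7, Ka6, Kc5, Kb5, Ka5, Bxf4, Bg3, Bg1, d5.
White has 10 legal moves and is not in check → neither.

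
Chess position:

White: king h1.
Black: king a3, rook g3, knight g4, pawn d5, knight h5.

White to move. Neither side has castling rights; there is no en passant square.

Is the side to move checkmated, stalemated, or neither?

White to move; white king on h1.
In check: no.
King squares — g1: attacked by Rg3; g2: attacked by Rg3; h2: attacked by Ng4.
Legal moves for White: none.
Not in check and no legal moves → stalemate.

stalemate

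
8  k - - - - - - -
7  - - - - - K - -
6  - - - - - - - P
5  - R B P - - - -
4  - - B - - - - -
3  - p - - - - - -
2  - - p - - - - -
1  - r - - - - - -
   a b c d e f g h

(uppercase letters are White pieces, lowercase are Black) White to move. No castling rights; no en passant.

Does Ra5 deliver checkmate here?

no

After Ra5: black king on a8; in check: yes, from the white rook on a5.
Black has 2 legal replies: Kb8, Kb7.
In check but a legal move exists → not checkmate.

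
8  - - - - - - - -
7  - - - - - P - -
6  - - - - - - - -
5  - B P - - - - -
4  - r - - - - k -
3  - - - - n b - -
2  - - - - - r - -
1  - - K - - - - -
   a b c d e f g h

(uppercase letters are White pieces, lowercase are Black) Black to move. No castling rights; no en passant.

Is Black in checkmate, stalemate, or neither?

neither

Black to move; black king on g4.
In check: no.
Legal moves for Black include: Kh5, Kg5, Kf5, Kh4, Kf4, Kh3, Kg3, Rxb5, Rf4, Re4, Rd4, Rc4+, Ra4, Rb3, Rbb2, Rb1+, Ba8, Bb7, ... (list truncated; more exist).
Black has legal moves and is not in check → neither.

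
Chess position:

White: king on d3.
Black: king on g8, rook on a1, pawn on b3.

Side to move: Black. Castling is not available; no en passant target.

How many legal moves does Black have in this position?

20

Black to move; king on g8.
In check: no.
Legal moves: Kh8, Kf8, Kh7, Kg7, Kf7, Ra8, Ra7, Ra6, Ra5, Ra4, Ra3, Ra2, Rh1, Rg1, Rf1, Re1, Rd1+, Rc1, Rb1, b2.
Count: 20.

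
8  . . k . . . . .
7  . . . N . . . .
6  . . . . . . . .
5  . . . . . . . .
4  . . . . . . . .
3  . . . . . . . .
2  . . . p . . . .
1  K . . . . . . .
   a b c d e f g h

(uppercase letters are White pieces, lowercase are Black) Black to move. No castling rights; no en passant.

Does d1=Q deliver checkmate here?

After d1=Q: white king on a1; in check: yes, from the black queen on d1.
White has 2 legal replies: Kb2, Ka2.
In check but a legal move exists → not checkmate.

no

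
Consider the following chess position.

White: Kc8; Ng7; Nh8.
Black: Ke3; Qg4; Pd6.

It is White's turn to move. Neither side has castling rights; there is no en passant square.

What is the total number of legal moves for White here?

White to move; king on c8.
In check: yes, from the black queen on g4.
Legal moves: Kd8, Kb8, Kc7, Kb7, Ne6, Nf5+.
Count: 6.

6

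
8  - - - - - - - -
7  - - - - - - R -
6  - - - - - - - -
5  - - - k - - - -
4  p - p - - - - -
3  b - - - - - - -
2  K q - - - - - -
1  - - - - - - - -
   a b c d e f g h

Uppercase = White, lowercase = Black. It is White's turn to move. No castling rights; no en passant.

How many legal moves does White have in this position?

White to move; king on a2.
In check: yes, from the black queen on b2.
Legal moves: none.
Count: 0.

0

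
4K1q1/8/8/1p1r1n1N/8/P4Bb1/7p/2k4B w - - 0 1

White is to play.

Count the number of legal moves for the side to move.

White to move; king on e8.
In check: yes, from the black queen on g8.
Legal moves: none.
Count: 0.

0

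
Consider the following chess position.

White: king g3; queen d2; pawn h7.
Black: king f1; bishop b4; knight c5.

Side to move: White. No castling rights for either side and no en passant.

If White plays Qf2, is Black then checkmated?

yes

After Qf2: black king on f1; in check: yes, from the white queen on f2.
King squares — e1: attacked by Qf2; g1: attacked by Qf2; e2: attacked by Qf2; f2: attacked by Kg3; g2: attacked by Qf2.
Black has no legal moves → checkmate.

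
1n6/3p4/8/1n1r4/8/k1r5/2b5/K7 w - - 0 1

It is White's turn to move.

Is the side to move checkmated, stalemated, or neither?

stalemate

White to move; white king on a1.
In check: no.
King squares — b1: attacked by Bc2; a2: attacked by Ka3; b2: attacked by Ka3.
Legal moves for White: none.
Not in check and no legal moves → stalemate.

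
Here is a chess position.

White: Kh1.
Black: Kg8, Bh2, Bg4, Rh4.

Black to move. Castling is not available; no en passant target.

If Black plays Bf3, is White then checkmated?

yes

After Bf3: white king on h1; in check: yes, from the black bishop on f3.
King squares — g1: attacked by Bh2; g2: attacked by Bf3; h2: attacked by Rh4.
White has no legal moves → checkmate.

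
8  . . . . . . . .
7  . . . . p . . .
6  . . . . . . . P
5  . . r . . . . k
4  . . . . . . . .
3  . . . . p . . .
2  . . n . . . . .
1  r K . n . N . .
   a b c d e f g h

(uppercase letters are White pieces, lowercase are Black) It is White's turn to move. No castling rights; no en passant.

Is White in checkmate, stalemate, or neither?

checkmate

White to move; white king on b1.
In check: yes, from the black rook on a1.
King squares — a1: attacked by Nc2; c1: attacked by Ra1; a2: attacked by Ra1; b2: attacked by Nd1; c2: attacked by Rc5.
Legal moves for White: none.
In check with no legal moves → checkmate.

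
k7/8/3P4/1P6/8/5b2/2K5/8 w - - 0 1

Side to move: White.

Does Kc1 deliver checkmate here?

After Kc1: black king on a8; in check: no.
Black is not in check, so this cannot be checkmate.

no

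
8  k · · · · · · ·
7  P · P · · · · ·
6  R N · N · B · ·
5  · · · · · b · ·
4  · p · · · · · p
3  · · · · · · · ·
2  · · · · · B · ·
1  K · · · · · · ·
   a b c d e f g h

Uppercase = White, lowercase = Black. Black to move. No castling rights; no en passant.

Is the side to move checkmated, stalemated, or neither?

checkmate

Black to move; black king on a8.
In check: yes, from the white knight on b6.
King squares — a7: attacked by Ra6; b7: attacked by Nd6; b8: attacked by Pa7.
Legal moves for Black: none.
In check with no legal moves → checkmate.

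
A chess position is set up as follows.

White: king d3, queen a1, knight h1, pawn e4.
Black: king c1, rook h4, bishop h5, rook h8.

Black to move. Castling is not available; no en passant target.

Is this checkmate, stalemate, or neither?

Black to move; black king on c1.
In check: yes, from the white queen on a1.
King squares — b1: attacked by Qa1; d1: attacked by Qa1; b2: attacked by Qa1; c2: attacked by Kd3; d2: attacked by Kd3.
Legal moves for Black: none.
In check with no legal moves → checkmate.

checkmate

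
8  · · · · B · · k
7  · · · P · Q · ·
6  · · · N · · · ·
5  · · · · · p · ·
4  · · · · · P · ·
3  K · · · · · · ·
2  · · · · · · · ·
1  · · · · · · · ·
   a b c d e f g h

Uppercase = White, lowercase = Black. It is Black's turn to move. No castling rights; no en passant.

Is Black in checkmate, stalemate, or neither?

stalemate

Black to move; black king on h8.
In check: no.
King squares — g7: attacked by Qf7; h7: attacked by Qf7; g8: attacked by Qf7.
Legal moves for Black: none.
Not in check and no legal moves → stalemate.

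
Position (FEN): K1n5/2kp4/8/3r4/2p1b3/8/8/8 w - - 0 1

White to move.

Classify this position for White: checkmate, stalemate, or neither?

stalemate

White to move; white king on a8.
In check: no.
King squares — a7: attacked by Nc8; b7: attacked by Kc7; b8: attacked by Kc7.
Legal moves for White: none.
Not in check and no legal moves → stalemate.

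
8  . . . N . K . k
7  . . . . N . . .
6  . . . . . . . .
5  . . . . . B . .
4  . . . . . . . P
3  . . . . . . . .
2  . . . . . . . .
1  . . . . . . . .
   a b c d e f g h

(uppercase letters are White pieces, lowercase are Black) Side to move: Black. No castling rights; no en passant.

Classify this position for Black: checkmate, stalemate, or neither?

stalemate

Black to move; black king on h8.
In check: no.
King squares — g7: attacked by Kf8; h7: attacked by Bf5; g8: attacked by Ne7.
Legal moves for Black: none.
Not in check and no legal moves → stalemate.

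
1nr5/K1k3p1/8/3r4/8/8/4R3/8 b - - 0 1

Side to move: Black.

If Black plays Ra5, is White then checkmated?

yes

After Ra5: white king on a7; in check: yes, from the black rook on a5.
King squares — a6: attacked by Ra5; b6: attacked by Kc7; b7: attacked by Kc7; a8: attacked by Ra5; b8: attacked by Kc7.
White has no legal moves → checkmate.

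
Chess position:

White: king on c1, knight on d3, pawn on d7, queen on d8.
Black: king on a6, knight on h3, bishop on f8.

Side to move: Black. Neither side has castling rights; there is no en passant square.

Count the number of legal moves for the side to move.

Black to move; king on a6.
In check: no.
Legal moves: Bg7, Be7, Bh6+, Bd6, Bc5, Bb4, Ba3+, Kb7, Ka7, Kb5, Ng5, Nf4, Nf2, Ng1.
Count: 14.

14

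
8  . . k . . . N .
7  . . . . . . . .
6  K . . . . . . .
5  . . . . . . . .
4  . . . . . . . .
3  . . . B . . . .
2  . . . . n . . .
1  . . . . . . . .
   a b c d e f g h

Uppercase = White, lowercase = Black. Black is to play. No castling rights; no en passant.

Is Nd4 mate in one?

After Nd4: white king on a6; in check: no.
White is not in check, so this cannot be checkmate.

no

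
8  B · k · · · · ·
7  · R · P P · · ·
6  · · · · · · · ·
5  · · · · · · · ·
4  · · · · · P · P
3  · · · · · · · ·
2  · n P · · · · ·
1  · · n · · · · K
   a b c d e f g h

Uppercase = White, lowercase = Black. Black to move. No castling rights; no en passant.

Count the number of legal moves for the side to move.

Black to move; king on c8.
In check: yes, from the white pawn on d7.
Legal moves: none.
Count: 0.

0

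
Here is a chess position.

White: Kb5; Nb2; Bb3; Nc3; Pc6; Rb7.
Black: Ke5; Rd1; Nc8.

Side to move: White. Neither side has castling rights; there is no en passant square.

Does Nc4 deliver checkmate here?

no

After Nc4: black king on e5; in check: yes, from the white knight on c4.
Black has 5 legal replies: Kf6, Ke6, Kf5, Kf4, Kd4.
In check but a legal move exists → not checkmate.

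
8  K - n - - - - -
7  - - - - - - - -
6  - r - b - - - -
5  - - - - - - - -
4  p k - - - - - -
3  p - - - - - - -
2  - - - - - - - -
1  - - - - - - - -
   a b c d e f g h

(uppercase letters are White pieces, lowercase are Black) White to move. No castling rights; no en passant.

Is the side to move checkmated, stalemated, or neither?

stalemate

White to move; white king on a8.
In check: no.
King squares — a7: attacked by Nc8; b7: attacked by Rb6; b8: attacked by Rb6.
Legal moves for White: none.
Not in check and no legal moves → stalemate.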